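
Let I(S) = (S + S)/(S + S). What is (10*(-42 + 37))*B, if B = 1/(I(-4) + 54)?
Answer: -10/11 ≈ -0.90909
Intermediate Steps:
I(S) = 1 (I(S) = (2*S)/((2*S)) = (2*S)*(1/(2*S)) = 1)
B = 1/55 (B = 1/(1 + 54) = 1/55 ≈ 0.018182)
(10*(-42 + 37))*B = (10*(-42 + 37))*(1/55) = (10*(-5))*(1/55) = -50*1/55 = -10/11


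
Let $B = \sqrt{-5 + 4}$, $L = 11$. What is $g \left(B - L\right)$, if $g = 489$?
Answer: $-5379 + 489 i \approx -5379.0 + 489.0 i$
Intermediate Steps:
$B = i$ ($B = \sqrt{-1} = i \approx 1.0 i$)
$g \left(B - L\right) = 489 \left(i - 11\right) = 489 \left(-11 + i\right) = -5379 + 489 i$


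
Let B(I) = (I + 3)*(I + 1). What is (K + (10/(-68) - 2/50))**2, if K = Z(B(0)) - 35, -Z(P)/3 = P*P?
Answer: 2794073881/722500 ≈ 3867.2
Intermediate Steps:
B(I) = (1 + I)*(3 + I) (B(I) = (3 + I)*(1 + I) = (1 + I)*(3 + I))
Z(P) = -3*P**2 (Z(P) = -3*P*P = -3*P**2)
K = -62 (K = -3*(3 + 0**2 + 4*0)**2 - 35 = -3*(3 + 0 + 0)**2 - 35 = -3*3**2 - 35 = -3*9 - 35 = -27 - 35 = -62)
(K + (10/(-68) - 2/50))**2 = (-62 + (10/(-68) - 2/50))**2 = (-62 + (10*(-1/68) - 2*1/50))**2 = (-62 + (-5/34 - 1/25))**2 = (-62 - 159/850)**2 = (-52859/850)**2 = 2794073881/722500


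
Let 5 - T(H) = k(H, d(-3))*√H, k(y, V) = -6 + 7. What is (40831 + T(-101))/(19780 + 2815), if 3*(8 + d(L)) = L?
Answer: 40836/22595 - I*√101/22595 ≈ 1.8073 - 0.00044478*I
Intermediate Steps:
d(L) = -8 + L/3
k(y, V) = 1
T(H) = 5 - √H
(40831 + T(-101))/(19780 + 2815) = (40831 + (5 - √(-101)))/(19780 + 2815) = (40831 + (5 - I*√101))/22595 = (40831 + (5 - I*√101))*(1/22595) = (40836 - I*√101)*(1/22595) = 40836/22595 - I*√101/22595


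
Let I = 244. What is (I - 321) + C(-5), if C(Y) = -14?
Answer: -91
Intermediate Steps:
(I - 321) + C(-5) = (244 - 321) - 14 = -77 - 14 = -91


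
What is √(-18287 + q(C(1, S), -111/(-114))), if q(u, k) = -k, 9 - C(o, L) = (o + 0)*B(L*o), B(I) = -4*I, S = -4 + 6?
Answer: I*√26407834/38 ≈ 135.23*I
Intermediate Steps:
S = 2
C(o, L) = 9 + 4*L*o² (C(o, L) = 9 - (o + 0)*(-4*L*o) = 9 - o*(-4*L*o) = 9 - (-4)*L*o² = 9 + 4*L*o²)
√(-18287 + q(C(1, S), -111/(-114))) = √(-18287 - (-111)/(-114)) = √(-18287 - (-111)*(-1)/114) = √(-18287 - 1*37/38) = √(-18287 - 37/38) = √(-694943/38) = I*√26407834/38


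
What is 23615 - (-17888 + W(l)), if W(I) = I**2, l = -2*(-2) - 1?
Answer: 41494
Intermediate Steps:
l = 3 (l = 4 - 1 = 3)
23615 - (-17888 + W(l)) = 23615 - (-17888 + 3**2) = 23615 - (-17888 + 9) = 23615 - 1*(-17879) = 23615 + 17879 = 41494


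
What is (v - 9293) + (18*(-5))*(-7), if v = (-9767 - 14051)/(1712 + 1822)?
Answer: -15319430/1767 ≈ -8669.7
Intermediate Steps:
v = -11909/1767 (v = -23818/3534 = -23818*1/3534 = -11909/1767 ≈ -6.7397)
(v - 9293) + (18*(-5))*(-7) = (-11909/1767 - 9293) + (18*(-5))*(-7) = -16432640/1767 - 90*(-7) = -16432640/1767 + 630 = -15319430/1767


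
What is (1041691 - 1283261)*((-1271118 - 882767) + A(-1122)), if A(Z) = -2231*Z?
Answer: -84379676290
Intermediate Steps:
(1041691 - 1283261)*((-1271118 - 882767) + A(-1122)) = (1041691 - 1283261)*((-1271118 - 882767) - 2231*(-1122)) = -241570*(-2153885 + 2503182) = -241570*349297 = -84379676290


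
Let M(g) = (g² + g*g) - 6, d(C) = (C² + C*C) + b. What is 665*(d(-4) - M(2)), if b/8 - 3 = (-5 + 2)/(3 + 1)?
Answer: 31920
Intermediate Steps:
b = 18 (b = 24 + 8*((-5 + 2)/(3 + 1)) = 24 + 8*(-3/4) = 24 + 8*(-3*¼) = 24 + 8*(-¾) = 24 - 6 = 18)
d(C) = 18 + 2*C² (d(C) = (C² + C*C) + 18 = (C² + C²) + 18 = 2*C² + 18 = 18 + 2*C²)
M(g) = -6 + 2*g² (M(g) = (g² + g²) - 6 = 2*g² - 6 = -6 + 2*g²)
665*(d(-4) - M(2)) = 665*((18 + 2*(-4)²) - (-6 + 2*2²)) = 665*((18 + 2*16) - (-6 + 2*4)) = 665*((18 + 32) - (-6 + 8)) = 665*(50 - 1*2) = 665*(50 - 2) = 665*48 = 31920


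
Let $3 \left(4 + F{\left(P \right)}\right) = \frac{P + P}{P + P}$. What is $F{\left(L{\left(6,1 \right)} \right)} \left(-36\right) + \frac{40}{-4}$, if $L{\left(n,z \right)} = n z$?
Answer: $122$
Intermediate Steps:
$F{\left(P \right)} = - \frac{11}{3}$ ($F{\left(P \right)} = -4 + \frac{\left(P + P\right) \frac{1}{P + P}}{3} = -4 + \frac{2 P \frac{1}{2 P}}{3} = -4 + \frac{1}{3} \cdot 1 = -4 + \frac{1}{3} = - \frac{11}{3}$)
$F{\left(L{\left(6,1 \right)} \right)} \left(-36\right) + \frac{40}{-4} = \left(- \frac{11}{3}\right) \left(-36\right) + \frac{40}{-4} = 132 + 40 \left(- \frac{1}{4}\right) = 132 - 10 = 122$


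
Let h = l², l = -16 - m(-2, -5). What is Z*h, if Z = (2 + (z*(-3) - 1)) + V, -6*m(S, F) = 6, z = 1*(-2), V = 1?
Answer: 1800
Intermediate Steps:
z = -2
m(S, F) = -1 (m(S, F) = -⅙*6 = -1)
l = -15 (l = -16 - 1*(-1) = -16 + 1 = -15)
Z = 8 (Z = (2 + (-2*(-3) - 1)) + 1 = (2 + (6 - 1)) + 1 = (2 + 5) + 1 = 7 + 1 = 8)
h = 225 (h = (-15)² = 225)
Z*h = 8*225 = 1800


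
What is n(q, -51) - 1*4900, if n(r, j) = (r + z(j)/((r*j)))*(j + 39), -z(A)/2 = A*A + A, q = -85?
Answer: -65720/17 ≈ -3865.9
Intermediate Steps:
z(A) = -2*A - 2*A² (z(A) = -2*(A*A + A) = -2*(A² + A) = -2*(A + A²) = -2*A - 2*A²)
n(r, j) = (39 + j)*(r - 2*(1 + j)/r) (n(r, j) = (r + (-2*j*(1 + j))/((r*j)))*(j + 39) = (r + (-2*j*(1 + j))/((j*r)))*(39 + j) = (r + (-2*j*(1 + j))*(1/(j*r)))*(39 + j) = (r - 2*(1 + j)/r)*(39 + j) = (39 + j)*(r - 2*(1 + j)/r))
n(q, -51) - 1*4900 = (-78 - 78*(-51) + (-85)²*(39 - 51) - 2*(-51)*(1 - 51))/(-85) - 1*4900 = -(-78 + 3978 + 7225*(-12) - 2*(-51)*(-50))/85 - 4900 = -(-78 + 3978 - 86700 - 5100)/85 - 4900 = -1/85*(-87900) - 4900 = 17580/17 - 4900 = -65720/17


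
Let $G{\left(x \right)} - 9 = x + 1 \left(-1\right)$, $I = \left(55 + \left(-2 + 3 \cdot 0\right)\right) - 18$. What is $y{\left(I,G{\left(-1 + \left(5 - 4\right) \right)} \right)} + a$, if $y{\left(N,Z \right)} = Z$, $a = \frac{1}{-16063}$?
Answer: $\frac{128503}{16063} \approx 7.9999$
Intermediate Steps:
$I = 35$ ($I = \left(55 + \left(-2 + 0\right)\right) - 18 = \left(55 - 2\right) - 18 = 53 - 18 = 35$)
$G{\left(x \right)} = 8 + x$ ($G{\left(x \right)} = 9 + \left(x + 1 \left(-1\right)\right) = 9 + \left(x - 1\right) = 9 + \left(-1 + x\right) = 8 + x$)
$a = - \frac{1}{16063} \approx -6.2255 \cdot 10^{-5}$
$y{\left(I,G{\left(-1 + \left(5 - 4\right) \right)} \right)} + a = \left(8 + \left(-1 + \left(5 - 4\right)\right)\right) - \frac{1}{16063} = \left(8 + \left(-1 + 1\right)\right) - \frac{1}{16063} = \left(8 + 0\right) - \frac{1}{16063} = 8 - \frac{1}{16063} = \frac{128503}{16063}$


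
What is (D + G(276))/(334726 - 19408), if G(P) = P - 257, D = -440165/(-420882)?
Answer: 766993/12064697316 ≈ 6.3573e-5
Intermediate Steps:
D = 40015/38262 (D = -440165*(-1/420882) = 40015/38262 ≈ 1.0458)
G(P) = -257 + P
(D + G(276))/(334726 - 19408) = (40015/38262 + (-257 + 276))/(334726 - 19408) = (40015/38262 + 19)/315318 = (766993/38262)*(1/315318) = 766993/12064697316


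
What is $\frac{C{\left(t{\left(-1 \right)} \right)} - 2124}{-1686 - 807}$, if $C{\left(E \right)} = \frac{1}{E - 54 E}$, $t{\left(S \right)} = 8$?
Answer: $\frac{900577}{1057032} \approx 0.85199$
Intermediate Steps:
$C{\left(E \right)} = - \frac{1}{53 E}$ ($C{\left(E \right)} = \frac{1}{\left(-53\right) E} = - \frac{1}{53 E}$)
$\frac{C{\left(t{\left(-1 \right)} \right)} - 2124}{-1686 - 807} = \frac{- \frac{1}{53 \cdot 8} - 2124}{-1686 - 807} = \frac{\left(- \frac{1}{53}\right) \frac{1}{8} - 2124}{-2493} = \left(- \frac{1}{424} - 2124\right) \left(- \frac{1}{2493}\right) = \left(- \frac{900577}{424}\right) \left(- \frac{1}{2493}\right) = \frac{900577}{1057032}$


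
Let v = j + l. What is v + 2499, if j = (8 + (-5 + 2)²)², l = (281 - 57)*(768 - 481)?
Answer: 67076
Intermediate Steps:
l = 64288 (l = 224*287 = 64288)
j = 289 (j = (8 + (-3)²)² = (8 + 9)² = 17² = 289)
v = 64577 (v = 289 + 64288 = 64577)
v + 2499 = 64577 + 2499 = 67076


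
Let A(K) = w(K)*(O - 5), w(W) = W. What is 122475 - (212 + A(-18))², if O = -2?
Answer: 8231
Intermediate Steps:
A(K) = -7*K (A(K) = K*(-2 - 5) = K*(-7) = -7*K)
122475 - (212 + A(-18))² = 122475 - (212 - 7*(-18))² = 122475 - (212 + 126)² = 122475 - 1*338² = 122475 - 1*114244 = 122475 - 114244 = 8231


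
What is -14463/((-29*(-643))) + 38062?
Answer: 709727651/18647 ≈ 38061.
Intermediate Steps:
-14463/((-29*(-643))) + 38062 = -14463/18647 + 38062 = 709727651/18647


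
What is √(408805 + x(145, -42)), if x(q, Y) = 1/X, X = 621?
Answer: √17516885514/207 ≈ 639.38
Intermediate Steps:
x(q, Y) = 1/621
√(408805 + x(145, -42)) = √(408805 + 1/621) = √(253867906/621) = √17516885514/207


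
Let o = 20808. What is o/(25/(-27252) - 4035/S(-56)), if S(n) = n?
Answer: 466990272/1617065 ≈ 288.79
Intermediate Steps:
o/(25/(-27252) - 4035/S(-56)) = 20808/(25/(-27252) - 4035/(-56)) = 20808/(25*(-1/27252) - 4035*(-1/56)) = 20808/(-25/27252 + 4035/56) = 20808/(27490105/381528) = 20808*(381528/27490105) = 466990272/1617065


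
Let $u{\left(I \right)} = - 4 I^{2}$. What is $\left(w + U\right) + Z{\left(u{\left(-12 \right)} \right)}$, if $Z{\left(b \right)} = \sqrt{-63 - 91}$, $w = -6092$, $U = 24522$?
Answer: $18430 + i \sqrt{154} \approx 18430.0 + 12.41 i$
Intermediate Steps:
$Z{\left(b \right)} = i \sqrt{154}$ ($Z{\left(b \right)} = \sqrt{-154} = i \sqrt{154}$)
$\left(w + U\right) + Z{\left(u{\left(-12 \right)} \right)} = \left(-6092 + 24522\right) + i \sqrt{154} = 18430 + i \sqrt{154}$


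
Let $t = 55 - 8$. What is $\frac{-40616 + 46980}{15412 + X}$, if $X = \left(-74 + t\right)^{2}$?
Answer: $\frac{6364}{16141} \approx 0.39428$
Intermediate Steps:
$t = 47$ ($t = 55 - 8 = 47$)
$X = 729$ ($X = \left(-74 + 47\right)^{2} = \left(-27\right)^{2} = 729$)
$\frac{-40616 + 46980}{15412 + X} = \frac{-40616 + 46980}{15412 + 729} = \frac{6364}{16141}$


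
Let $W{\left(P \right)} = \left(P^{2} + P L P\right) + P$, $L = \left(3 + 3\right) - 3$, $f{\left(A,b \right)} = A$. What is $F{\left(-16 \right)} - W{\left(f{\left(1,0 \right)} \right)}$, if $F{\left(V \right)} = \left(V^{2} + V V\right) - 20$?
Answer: $487$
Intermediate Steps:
$F{\left(V \right)} = -20 + 2 V^{2}$ ($F{\left(V \right)} = \left(V^{2} + V^{2}\right) - 20 = 2 V^{2} - 20 = -20 + 2 V^{2}$)
$L = 3$ ($L = 6 - 3 = 3$)
$W{\left(P \right)} = P + 4 P^{2}$ ($W{\left(P \right)} = \left(P^{2} + P 3 P\right) + P = \left(P^{2} + 3 P P\right) + P = \left(P^{2} + 3 P^{2}\right) + P = 4 P^{2} + P = P + 4 P^{2}$)
$F{\left(-16 \right)} - W{\left(f{\left(1,0 \right)} \right)} = \left(-20 + 2 \left(-16\right)^{2}\right) - 1 \left(1 + 4 \cdot 1\right) = \left(-20 + 2 \cdot 256\right) - 1 \left(1 + 4\right) = \left(-20 + 512\right) - 1 \cdot 5 = 492 - 5 = 487$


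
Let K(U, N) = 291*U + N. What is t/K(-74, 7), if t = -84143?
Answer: 84143/21527 ≈ 3.9087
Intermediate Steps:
K(U, N) = N + 291*U
t/K(-74, 7) = -84143/(7 + 291*(-74)) = -84143/(7 - 21534) = -84143/(-21527) = -84143*(-1/21527) = 84143/21527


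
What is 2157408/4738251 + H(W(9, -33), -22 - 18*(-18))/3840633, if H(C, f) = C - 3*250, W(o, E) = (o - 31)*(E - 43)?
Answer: 2763393675562/6065961050961 ≈ 0.45556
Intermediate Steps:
W(o, E) = (-43 + E)*(-31 + o) (W(o, E) = (-31 + o)*(-43 + E) = (-43 + E)*(-31 + o))
H(C, f) = -750 + C (H(C, f) = C - 750 = -750 + C)
2157408/4738251 + H(W(9, -33), -22 - 18*(-18))/3840633 = 2157408/4738251 + (-750 + (1333 - 43*9 - 31*(-33) - 33*9))/3840633 = 2157408*(1/4738251) + (-750 + (1333 - 387 + 1023 - 297))*(1/3840633) = 719136/1579417 + (-750 + 1672)*(1/3840633) = 719136/1579417 + 922*(1/3840633) = 719136/1579417 + 922/3840633 = 2763393675562/6065961050961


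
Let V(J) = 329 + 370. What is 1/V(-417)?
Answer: 1/699 ≈ 0.0014306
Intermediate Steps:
V(J) = 699
1/V(-417) = 1/699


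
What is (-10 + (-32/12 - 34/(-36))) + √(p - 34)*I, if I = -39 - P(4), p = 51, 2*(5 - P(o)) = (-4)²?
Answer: -211/18 - 36*√17 ≈ -160.15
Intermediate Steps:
P(o) = -3 (P(o) = 5 - ½*(-4)² = 5 - ½*16 = 5 - 8 = -3)
I = -36 (I = -39 - 1*(-3) = -39 + 3 = -36)
(-10 + (-32/12 - 34/(-36))) + √(p - 34)*I = (-10 + (-32/12 - 34/(-36))) + √(51 - 34)*(-36) = (-10 + (-32*1/12 - 34*(-1/36))) + √17*(-36) = (-10 + (-8/3 + 17/18)) - 36*√17 = (-10 - 31/18) - 36*√17 = -211/18 - 36*√17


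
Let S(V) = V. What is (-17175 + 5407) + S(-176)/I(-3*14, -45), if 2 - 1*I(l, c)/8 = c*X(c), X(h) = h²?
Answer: -1072382558/91127 ≈ -11768.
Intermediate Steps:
I(l, c) = 16 - 8*c³ (I(l, c) = 16 - 8*c*c² = 16 - 8*c³)
(-17175 + 5407) + S(-176)/I(-3*14, -45) = (-17175 + 5407) - 176/(16 - 8*(-45)³) = -11768 - 176/(16 - 8*(-91125)) = -11768 - 176/(16 + 729000) = -11768 - 176/729016 = -11768 - 176*1/729016 = -11768 - 22/91127 = -1072382558/91127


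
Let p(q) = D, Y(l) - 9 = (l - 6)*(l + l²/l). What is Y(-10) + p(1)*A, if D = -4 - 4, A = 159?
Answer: -943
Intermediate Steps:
D = -8
Y(l) = 9 + 2*l*(-6 + l) (Y(l) = 9 + (l - 6)*(l + l²/l) = 9 + (-6 + l)*(l + l) = 9 + (-6 + l)*(2*l) = 9 + 2*l*(-6 + l))
p(q) = -8
Y(-10) + p(1)*A = (9 - 12*(-10) + 2*(-10)²) - 8*159 = (9 + 120 + 2*100) - 1272 = (9 + 120 + 200) - 1272 = 329 - 1272 = -943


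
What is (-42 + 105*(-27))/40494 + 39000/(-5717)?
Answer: -531904603/77168066 ≈ -6.8928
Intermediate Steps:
(-42 + 105*(-27))/40494 + 39000/(-5717) = (-42 - 2835)*(1/40494) + 39000*(-1/5717) = -2877*1/40494 - 39000/5717 = -959/13498 - 39000/5717 = -531904603/77168066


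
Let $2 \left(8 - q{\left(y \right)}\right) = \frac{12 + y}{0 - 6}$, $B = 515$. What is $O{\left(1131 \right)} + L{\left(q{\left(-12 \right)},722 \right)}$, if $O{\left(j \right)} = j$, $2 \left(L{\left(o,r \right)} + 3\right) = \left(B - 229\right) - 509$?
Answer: $\frac{2033}{2} \approx 1016.5$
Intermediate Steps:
$q{\left(y \right)} = 9 + \frac{y}{12}$ ($q{\left(y \right)} = 8 - \frac{\left(12 + y\right) \frac{1}{0 - 6}}{2} = 8 - \frac{\left(12 + y\right) \frac{1}{-6}}{2} = 8 - \frac{\left(12 + y\right) \left(- \frac{1}{6}\right)}{2} = 8 - \frac{-2 - \frac{y}{6}}{2} = 8 + \left(1 + \frac{y}{12}\right) = 9 + \frac{y}{12}$)
$L{\left(o,r \right)} = - \frac{229}{2}$ ($L{\left(o,r \right)} = -3 + \frac{\left(515 - 229\right) - 509}{2} = -3 + \frac{286 - 509}{2} = -3 + \frac{1}{2} \left(-223\right) = -3 - \frac{223}{2} = - \frac{229}{2}$)
$O{\left(1131 \right)} + L{\left(q{\left(-12 \right)},722 \right)} = 1131 - \frac{229}{2} = \frac{2033}{2}$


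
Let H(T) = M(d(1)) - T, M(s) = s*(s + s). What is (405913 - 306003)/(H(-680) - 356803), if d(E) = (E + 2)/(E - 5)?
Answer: -159856/569795 ≈ -0.28055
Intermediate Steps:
d(E) = (2 + E)/(-5 + E)
M(s) = 2*s² (M(s) = s*(2*s) = 2*s²)
H(T) = 9/8 - T (H(T) = 2*((2 + 1)/(-5 + 1))² - T = 2*(3/(-4))² - T = 2*(-¼*3)² - T = 2*(-¾)² - T = 2*(9/16) - T = 9/8 - T)
(405913 - 306003)/(H(-680) - 356803) = (405913 - 306003)/((9/8 - 1*(-680)) - 356803) = 99910/((9/8 + 680) - 356803) = 99910/(5449/8 - 356803) = 99910/(-2848975/8) = 99910*(-8/2848975) = -159856/569795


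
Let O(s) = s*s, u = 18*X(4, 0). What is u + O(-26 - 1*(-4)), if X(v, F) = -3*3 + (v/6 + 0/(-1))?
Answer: 334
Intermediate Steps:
X(v, F) = -9 + v/6 (X(v, F) = -9 + (v*(⅙) + 0*(-1)) = -9 + (v/6 + 0) = -9 + v/6)
u = -150 (u = 18*(-9 + (⅙)*4) = 18*(-9 + ⅔) = 18*(-25/3) = -150)
O(s) = s²
u + O(-26 - 1*(-4)) = -150 + (-26 - 1*(-4))² = -150 + (-26 + 4)² = -150 + (-22)² = -150 + 484 = 334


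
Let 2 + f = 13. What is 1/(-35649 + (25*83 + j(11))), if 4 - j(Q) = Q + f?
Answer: -1/33592 ≈ -2.9769e-5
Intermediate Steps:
f = 11 (f = -2 + 13 = 11)
j(Q) = -7 - Q (j(Q) = 4 - (Q + 11) = 4 - (11 + Q) = 4 + (-11 - Q) = -7 - Q)
1/(-35649 + (25*83 + j(11))) = 1/(-35649 + (25*83 + (-7 - 1*11))) = 1/(-35649 + (2075 + (-7 - 11))) = 1/(-35649 + (2075 - 18)) = 1/(-35649 + 2057) = 1/(-33592) = -1/33592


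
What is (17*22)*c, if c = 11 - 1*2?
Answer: 3366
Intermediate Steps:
c = 9 (c = 11 - 2 = 9)
(17*22)*c = (17*22)*9 = 374*9 = 3366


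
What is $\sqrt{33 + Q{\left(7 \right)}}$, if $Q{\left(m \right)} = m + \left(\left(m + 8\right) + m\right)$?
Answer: $\sqrt{62} \approx 7.874$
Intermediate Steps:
$Q{\left(m \right)} = 8 + 3 m$ ($Q{\left(m \right)} = m + \left(\left(8 + m\right) + m\right) = m + \left(8 + 2 m\right) = 8 + 3 m$)
$\sqrt{33 + Q{\left(7 \right)}} = \sqrt{33 + \left(8 + 3 \cdot 7\right)} = \sqrt{33 + \left(8 + 21\right)} = \sqrt{33 + 29} = \sqrt{62}$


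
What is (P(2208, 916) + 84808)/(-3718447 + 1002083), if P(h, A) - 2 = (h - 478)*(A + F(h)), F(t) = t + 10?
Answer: -2753315/1358182 ≈ -2.0272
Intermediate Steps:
F(t) = 10 + t
P(h, A) = 2 + (-478 + h)*(10 + A + h) (P(h, A) = 2 + (h - 478)*(A + (10 + h)) = 2 + (-478 + h)*(10 + A + h))
(P(2208, 916) + 84808)/(-3718447 + 1002083) = ((-4778 + 2208² - 478*916 - 468*2208 + 916*2208) + 84808)/(-3718447 + 1002083) = ((-4778 + 4875264 - 437848 - 1033344 + 2022528) + 84808)/(-2716364) = (5421822 + 84808)*(-1/2716364) = 5506630*(-1/2716364) = -2753315/1358182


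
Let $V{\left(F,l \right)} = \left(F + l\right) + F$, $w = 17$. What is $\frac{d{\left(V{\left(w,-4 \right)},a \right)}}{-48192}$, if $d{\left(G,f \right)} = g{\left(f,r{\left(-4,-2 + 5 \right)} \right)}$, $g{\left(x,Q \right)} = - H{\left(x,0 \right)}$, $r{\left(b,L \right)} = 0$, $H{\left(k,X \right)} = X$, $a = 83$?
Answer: $0$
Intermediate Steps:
$V{\left(F,l \right)} = l + 2 F$
$g{\left(x,Q \right)} = 0$ ($g{\left(x,Q \right)} = \left(-1\right) 0 = 0$)
$d{\left(G,f \right)} = 0$
$\frac{d{\left(V{\left(w,-4 \right)},a \right)}}{-48192} = \frac{0}{-48192} = 0 \left(- \frac{1}{48192}\right) = 0$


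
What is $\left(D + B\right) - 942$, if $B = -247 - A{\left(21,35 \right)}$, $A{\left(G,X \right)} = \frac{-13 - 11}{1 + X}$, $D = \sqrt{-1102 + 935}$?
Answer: $- \frac{3565}{3} + i \sqrt{167} \approx -1188.3 + 12.923 i$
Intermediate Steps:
$D = i \sqrt{167}$ ($D = \sqrt{-167} = i \sqrt{167} \approx 12.923 i$)
$A{\left(G,X \right)} = - \frac{24}{1 + X}$
$B = - \frac{739}{3}$ ($B = -247 - - \frac{24}{1 + 35} = -247 - - \frac{24}{36} = -247 - \left(-24\right) \frac{1}{36} = -247 - - \frac{2}{3} = -247 + \frac{2}{3} = - \frac{739}{3} \approx -246.33$)
$\left(D + B\right) - 942 = \left(i \sqrt{167} - \frac{739}{3}\right) - 942 = \left(- \frac{739}{3} + i \sqrt{167}\right) - 942 = - \frac{3565}{3} + i \sqrt{167}$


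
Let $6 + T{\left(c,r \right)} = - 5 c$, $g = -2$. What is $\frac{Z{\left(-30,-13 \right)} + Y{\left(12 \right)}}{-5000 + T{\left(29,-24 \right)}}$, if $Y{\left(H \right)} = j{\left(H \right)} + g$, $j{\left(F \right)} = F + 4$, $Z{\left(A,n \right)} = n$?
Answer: $- \frac{1}{5151} \approx -0.00019414$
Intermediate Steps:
$j{\left(F \right)} = 4 + F$
$T{\left(c,r \right)} = -6 - 5 c$
$Y{\left(H \right)} = 2 + H$ ($Y{\left(H \right)} = \left(4 + H\right) - 2 = 2 + H$)
$\frac{Z{\left(-30,-13 \right)} + Y{\left(12 \right)}}{-5000 + T{\left(29,-24 \right)}} = \frac{-13 + \left(2 + 12\right)}{-5000 - 151} = \frac{-13 + 14}{-5000 - 151} = 1 \frac{1}{-5000 - 151} = 1 \frac{1}{-5151} = 1 \left(- \frac{1}{5151}\right) = - \frac{1}{5151}$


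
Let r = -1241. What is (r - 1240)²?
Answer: 6155361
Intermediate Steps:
(r - 1240)² = (-1241 - 1240)² = (-2481)² = 6155361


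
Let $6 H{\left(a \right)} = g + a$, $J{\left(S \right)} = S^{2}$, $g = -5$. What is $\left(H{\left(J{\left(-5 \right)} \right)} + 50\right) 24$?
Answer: $1280$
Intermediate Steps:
$H{\left(a \right)} = - \frac{5}{6} + \frac{a}{6}$ ($H{\left(a \right)} = \frac{-5 + a}{6} = - \frac{5}{6} + \frac{a}{6}$)
$\left(H{\left(J{\left(-5 \right)} \right)} + 50\right) 24 = \left(\left(- \frac{5}{6} + \frac{\left(-5\right)^{2}}{6}\right) + 50\right) 24 = \left(\left(- \frac{5}{6} + \frac{1}{6} \cdot 25\right) + 50\right) 24 = \left(\left(- \frac{5}{6} + \frac{25}{6}\right) + 50\right) 24 = \left(\frac{10}{3} + 50\right) 24 = \frac{160}{3} \cdot 24 = 1280$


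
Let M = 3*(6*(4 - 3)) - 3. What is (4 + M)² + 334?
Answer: 695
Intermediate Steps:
M = 15 (M = 3*(6*1) - 3 = 3*6 - 3 = 18 - 3 = 15)
(4 + M)² + 334 = (4 + 15)² + 334 = 19² + 334 = 361 + 334 = 695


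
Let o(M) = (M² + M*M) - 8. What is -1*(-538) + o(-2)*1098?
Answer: 538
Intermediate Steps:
o(M) = -8 + 2*M² (o(M) = (M² + M²) - 8 = 2*M² - 8 = -8 + 2*M²)
-1*(-538) + o(-2)*1098 = -1*(-538) + (-8 + 2*(-2)²)*1098 = 538 + (-8 + 2*4)*1098 = 538 + (-8 + 8)*1098 = 538 + 0*1098 = 538 + 0 = 538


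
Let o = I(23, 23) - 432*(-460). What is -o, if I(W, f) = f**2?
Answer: -199249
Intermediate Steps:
o = 199249 (o = 23**2 - 432*(-460) = 529 + 198720 = 199249)
-o = -1*199249 = -199249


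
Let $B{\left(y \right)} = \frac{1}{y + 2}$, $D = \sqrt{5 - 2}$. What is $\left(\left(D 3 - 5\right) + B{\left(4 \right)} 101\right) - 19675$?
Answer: $- \frac{117979}{6} + 3 \sqrt{3} \approx -19658.0$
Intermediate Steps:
$D = \sqrt{3} \approx 1.732$
$B{\left(y \right)} = \frac{1}{2 + y}$
$\left(\left(D 3 - 5\right) + B{\left(4 \right)} 101\right) - 19675 = \left(\left(\sqrt{3} \cdot 3 - 5\right) + \frac{1}{2 + 4} \cdot 101\right) - 19675 = \left(\left(3 \sqrt{3} - 5\right) + \frac{1}{6} \cdot 101\right) - 19675 = \left(\left(-5 + 3 \sqrt{3}\right) + \frac{1}{6} \cdot 101\right) - 19675 = \left(\left(-5 + 3 \sqrt{3}\right) + \frac{101}{6}\right) - 19675 = \left(\frac{71}{6} + 3 \sqrt{3}\right) - 19675 = - \frac{117979}{6} + 3 \sqrt{3}$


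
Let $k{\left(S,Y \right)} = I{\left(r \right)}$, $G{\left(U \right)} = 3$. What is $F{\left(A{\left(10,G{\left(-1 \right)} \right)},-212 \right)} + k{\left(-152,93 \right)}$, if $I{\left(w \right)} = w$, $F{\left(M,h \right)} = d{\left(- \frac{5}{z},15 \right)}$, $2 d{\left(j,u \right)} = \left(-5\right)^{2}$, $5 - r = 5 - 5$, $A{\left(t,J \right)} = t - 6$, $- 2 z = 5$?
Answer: $\frac{35}{2} \approx 17.5$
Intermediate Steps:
$z = - \frac{5}{2}$ ($z = \left(- \frac{1}{2}\right) 5 = - \frac{5}{2} \approx -2.5$)
$A{\left(t,J \right)} = -6 + t$
$r = 5$ ($r = 5 - \left(5 - 5\right) = 5 - 0 = 5 + 0 = 5$)
$d{\left(j,u \right)} = \frac{25}{2}$ ($d{\left(j,u \right)} = \frac{\left(-5\right)^{2}}{2} = \frac{1}{2} \cdot 25 = \frac{25}{2}$)
$F{\left(M,h \right)} = \frac{25}{2}$
$k{\left(S,Y \right)} = 5$
$F{\left(A{\left(10,G{\left(-1 \right)} \right)},-212 \right)} + k{\left(-152,93 \right)} = \frac{25}{2} + 5 = \frac{35}{2}$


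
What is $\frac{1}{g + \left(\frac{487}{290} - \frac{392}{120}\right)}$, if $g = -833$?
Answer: $- \frac{870}{726091} \approx -0.0011982$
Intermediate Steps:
$\frac{1}{g + \left(\frac{487}{290} - \frac{392}{120}\right)} = \frac{1}{-833 + \left(\frac{487}{290} - \frac{392}{120}\right)} = \frac{1}{-833 + \left(487 \cdot \frac{1}{290} - \frac{49}{15}\right)} = \frac{1}{-833 + \left(\frac{487}{290} - \frac{49}{15}\right)} = \frac{1}{-833 - \frac{1381}{870}} = \frac{1}{- \frac{726091}{870}} = - \frac{870}{726091}$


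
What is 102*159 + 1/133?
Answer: 2156995/133 ≈ 16218.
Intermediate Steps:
102*159 + 1/133 = 16218 + 1/133 = 2156995/133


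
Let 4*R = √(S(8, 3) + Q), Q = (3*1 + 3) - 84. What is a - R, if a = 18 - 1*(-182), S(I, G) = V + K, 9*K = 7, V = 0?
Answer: 200 - I*√695/12 ≈ 200.0 - 2.1969*I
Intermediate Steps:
K = 7/9 (K = (⅑)*7 = 7/9 ≈ 0.77778)
S(I, G) = 7/9 (S(I, G) = 0 + 7/9 = 7/9)
Q = -78 (Q = (3 + 3) - 84 = 6 - 84 = -78)
a = 200 (a = 18 + 182 = 200)
R = I*√695/12 (R = √(7/9 - 78)/4 = √(-695/9)/4 = (I*√695/3)/4 = I*√695/12 ≈ 2.1969*I)
a - R = 200 - I*√695/12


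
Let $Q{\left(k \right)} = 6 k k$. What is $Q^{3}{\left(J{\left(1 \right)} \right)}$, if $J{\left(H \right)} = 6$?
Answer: $10077696$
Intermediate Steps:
$Q{\left(k \right)} = 6 k^{2}$
$Q^{3}{\left(J{\left(1 \right)} \right)} = \left(6 \cdot 6^{2}\right)^{3} = \left(6 \cdot 36\right)^{3} = 216^{3} = 10077696$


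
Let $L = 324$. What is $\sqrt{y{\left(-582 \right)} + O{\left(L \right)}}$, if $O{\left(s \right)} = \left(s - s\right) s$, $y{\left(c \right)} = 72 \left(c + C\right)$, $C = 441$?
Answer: $6 i \sqrt{282} \approx 100.76 i$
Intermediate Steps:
$y{\left(c \right)} = 31752 + 72 c$ ($y{\left(c \right)} = 72 \left(c + 441\right) = 72 \left(441 + c\right) = 31752 + 72 c$)
$O{\left(s \right)} = 0$ ($O{\left(s \right)} = 0 s = 0$)
$\sqrt{y{\left(-582 \right)} + O{\left(L \right)}} = \sqrt{\left(31752 + 72 \left(-582\right)\right) + 0} = \sqrt{\left(31752 - 41904\right) + 0} = \sqrt{-10152 + 0} = \sqrt{-10152} = 6 i \sqrt{282}$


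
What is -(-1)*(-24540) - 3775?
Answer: -28315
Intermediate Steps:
-(-1)*(-24540) - 3775 = -1*24540 - 3775 = -24540 - 3775 = -28315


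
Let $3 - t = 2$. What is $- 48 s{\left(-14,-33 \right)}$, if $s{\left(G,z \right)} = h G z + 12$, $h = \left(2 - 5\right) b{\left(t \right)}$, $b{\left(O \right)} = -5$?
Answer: $-333216$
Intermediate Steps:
$t = 1$ ($t = 3 - 2 = 1$)
$h = 15$ ($h = \left(2 - 5\right) \left(-5\right) = \left(-3\right) \left(-5\right) = 15$)
$s{\left(G,z \right)} = 12 + 15 G z$ ($s{\left(G,z \right)} = 15 G z + 12 = 12 + 15 G z$)
$- 48 s{\left(-14,-33 \right)} = - 48 \left(12 + 15 \left(-14\right) \left(-33\right)\right) = - 48 \left(12 + 6930\right) = \left(-48\right) 6942 = -333216$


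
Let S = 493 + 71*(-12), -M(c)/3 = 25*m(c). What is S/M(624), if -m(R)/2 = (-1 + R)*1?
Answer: -359/93450 ≈ -0.0038416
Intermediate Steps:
m(R) = 2 - 2*R (m(R) = -2*(-1 + R) = 2 - 2*R)
M(c) = -150 + 150*c (M(c) = -75*(2 - 2*c) = -3*(50 - 50*c) = -150 + 150*c)
S = -359 (S = 493 - 852 = -359)
S/M(624) = -359/(-150 + 150*624) = -359/(-150 + 93600) = -359/93450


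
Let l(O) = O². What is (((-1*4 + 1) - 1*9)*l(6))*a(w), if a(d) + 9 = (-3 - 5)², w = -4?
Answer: -23760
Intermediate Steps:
a(d) = 55 (a(d) = -9 + (-3 - 5)² = -9 + (-8)² = -9 + 64 = 55)
(((-1*4 + 1) - 1*9)*l(6))*a(w) = (((-1*4 + 1) - 1*9)*6²)*55 = (((-4 + 1) - 9)*36)*55 = ((-3 - 9)*36)*55 = -12*36*55 = -432*55 = -23760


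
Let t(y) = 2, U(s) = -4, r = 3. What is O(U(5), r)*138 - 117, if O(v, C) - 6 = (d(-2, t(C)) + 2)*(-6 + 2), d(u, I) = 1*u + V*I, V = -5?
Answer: 6231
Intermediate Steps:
d(u, I) = u - 5*I (d(u, I) = 1*u - 5*I = u - 5*I)
O(v, C) = 46 (O(v, C) = 6 + ((-2 - 5*2) + 2)*(-6 + 2) = 6 + ((-2 - 10) + 2)*(-4) = 6 + (-12 + 2)*(-4) = 6 - 10*(-4) = 6 + 40 = 46)
O(U(5), r)*138 - 117 = 46*138 - 117 = 6348 - 117 = 6231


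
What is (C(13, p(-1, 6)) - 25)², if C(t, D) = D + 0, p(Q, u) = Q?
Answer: 676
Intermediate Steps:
C(t, D) = D
(C(13, p(-1, 6)) - 25)² = (-1 - 25)² = (-26)² = 676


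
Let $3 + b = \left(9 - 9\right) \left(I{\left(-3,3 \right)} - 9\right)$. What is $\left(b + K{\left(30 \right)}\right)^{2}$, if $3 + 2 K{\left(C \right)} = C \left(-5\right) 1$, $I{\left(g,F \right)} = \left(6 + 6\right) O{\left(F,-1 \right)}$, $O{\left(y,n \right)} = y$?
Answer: $\frac{25281}{4} \approx 6320.3$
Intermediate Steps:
$I{\left(g,F \right)} = 12 F$ ($I{\left(g,F \right)} = \left(6 + 6\right) F = 12 F$)
$K{\left(C \right)} = - \frac{3}{2} - \frac{5 C}{2}$ ($K{\left(C \right)} = - \frac{3}{2} + \frac{C \left(-5\right) 1}{2} = - \frac{3}{2} + \frac{- 5 C 1}{2} = - \frac{3}{2} + \frac{\left(-5\right) C}{2} = - \frac{3}{2} - \frac{5 C}{2}$)
$b = -3$ ($b = -3 + \left(9 - 9\right) \left(12 \cdot 3 - 9\right) = -3 + \left(9 - 9\right) \left(36 - 9\right) = -3 + 0 \cdot 27 = -3 + 0 = -3$)
$\left(b + K{\left(30 \right)}\right)^{2} = \left(-3 - \frac{153}{2}\right)^{2} = \left(- \frac{159}{2}\right)^{2} = \frac{25281}{4}$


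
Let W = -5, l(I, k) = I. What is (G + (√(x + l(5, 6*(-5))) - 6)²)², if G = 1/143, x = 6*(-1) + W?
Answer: 744745/20449 - 102984*I*√6/143 ≈ 36.42 - 1764.0*I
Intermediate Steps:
x = -11 (x = 6*(-1) - 5 = -6 - 5 = -11)
G = 1/143 ≈ 0.0069930
(G + (√(x + l(5, 6*(-5))) - 6)²)² = (1/143 + (√(-11 + 5) - 6)²)² = (1/143 + (√(-6) - 6)²)² = (1/143 + (I*√6 - 6)²)² = (1/143 + (-6 + I*√6)²)²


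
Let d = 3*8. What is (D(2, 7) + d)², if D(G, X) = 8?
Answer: 1024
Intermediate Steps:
d = 24
(D(2, 7) + d)² = (8 + 24)² = 32² = 1024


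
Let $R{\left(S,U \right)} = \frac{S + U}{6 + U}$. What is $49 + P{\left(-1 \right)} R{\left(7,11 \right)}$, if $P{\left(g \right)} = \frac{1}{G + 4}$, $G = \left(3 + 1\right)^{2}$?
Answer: $\frac{8339}{170} \approx 49.053$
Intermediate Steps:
$R{\left(S,U \right)} = \frac{S + U}{6 + U}$
$G = 16$ ($G = 4^{2} = 16$)
$P{\left(g \right)} = \frac{1}{20}$ ($P{\left(g \right)} = \frac{1}{16 + 4} = \frac{1}{20}$)
$49 + P{\left(-1 \right)} R{\left(7,11 \right)} = 49 + \frac{\frac{1}{6 + 11} \left(7 + 11\right)}{20} = 49 + \frac{\frac{1}{17} \cdot 18}{20} = 49 + \frac{1}{20} \cdot \frac{18}{17} = 49 + \frac{9}{170} = \frac{8339}{170}$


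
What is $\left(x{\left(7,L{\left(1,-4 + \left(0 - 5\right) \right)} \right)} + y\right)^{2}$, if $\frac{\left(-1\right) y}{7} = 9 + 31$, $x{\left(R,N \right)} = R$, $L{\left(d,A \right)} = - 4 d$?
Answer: $74529$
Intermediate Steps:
$y = -280$ ($y = - 7 \left(9 + 31\right) = \left(-7\right) 40 = -280$)
$\left(x{\left(7,L{\left(1,-4 + \left(0 - 5\right) \right)} \right)} + y\right)^{2} = \left(7 - 280\right)^{2} = \left(-273\right)^{2} = 74529$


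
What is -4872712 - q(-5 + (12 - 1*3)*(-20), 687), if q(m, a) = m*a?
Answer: -4745617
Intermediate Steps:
q(m, a) = a*m
-4872712 - q(-5 + (12 - 1*3)*(-20), 687) = -4872712 - 687*(-5 + (12 - 1*3)*(-20)) = -4872712 - 687*(-5 + (12 - 3)*(-20)) = -4872712 - 687*(-5 + 9*(-20)) = -4872712 - 687*(-5 - 180) = -4872712 - 687*(-185) = -4872712 - 1*(-127095) = -4872712 + 127095 = -4745617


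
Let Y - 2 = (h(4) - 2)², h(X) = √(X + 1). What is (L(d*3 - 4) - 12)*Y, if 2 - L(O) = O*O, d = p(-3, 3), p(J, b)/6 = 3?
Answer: -27610 + 10040*√5 ≈ -5159.9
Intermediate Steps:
p(J, b) = 18 (p(J, b) = 6*3 = 18)
d = 18
h(X) = √(1 + X)
L(O) = 2 - O² (L(O) = 2 - O*O = 2 - O²)
Y = 2 + (-2 + √5)² (Y = 2 + (√(1 + 4) - 2)² = 2 + (√5 - 2)² = 2 + (-2 + √5)² ≈ 2.0557)
(L(d*3 - 4) - 12)*Y = ((2 - (18*3 - 4)²) - 12)*(11 - 4*√5) = ((2 - (54 - 4)²) - 12)*(11 - 4*√5) = ((2 - 1*50²) - 12)*(11 - 4*√5) = ((2 - 1*2500) - 12)*(11 - 4*√5) = ((2 - 2500) - 12)*(11 - 4*√5) = (-2498 - 12)*(11 - 4*√5) = -2510*(11 - 4*√5) = -27610 + 10040*√5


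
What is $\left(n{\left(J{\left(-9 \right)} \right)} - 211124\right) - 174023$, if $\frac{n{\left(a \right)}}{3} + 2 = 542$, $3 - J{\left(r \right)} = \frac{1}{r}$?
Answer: $-383527$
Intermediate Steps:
$J{\left(r \right)} = 3 - \frac{1}{r}$
$n{\left(a \right)} = 1620$ ($n{\left(a \right)} = -6 + 3 \cdot 542 = -6 + 1626 = 1620$)
$\left(n{\left(J{\left(-9 \right)} \right)} - 211124\right) - 174023 = \left(1620 - 211124\right) - 174023 = -209504 - 174023 = -383527$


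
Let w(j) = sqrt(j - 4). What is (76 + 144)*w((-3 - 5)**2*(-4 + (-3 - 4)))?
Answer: 440*I*sqrt(177) ≈ 5853.8*I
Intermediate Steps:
w(j) = sqrt(-4 + j)
(76 + 144)*w((-3 - 5)**2*(-4 + (-3 - 4))) = (76 + 144)*sqrt(-4 + (-3 - 5)**2*(-4 + (-3 - 4))) = 220*sqrt(-4 + (-8)**2*(-4 - 7)) = 220*sqrt(-4 + 64*(-11)) = 220*sqrt(-4 - 704) = 220*sqrt(-708) = 220*(2*I*sqrt(177)) = 440*I*sqrt(177)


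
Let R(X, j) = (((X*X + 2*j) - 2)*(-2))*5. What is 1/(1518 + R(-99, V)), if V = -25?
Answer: -1/95972 ≈ -1.0420e-5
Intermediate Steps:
R(X, j) = 20 - 20*j - 10*X² (R(X, j) = (((X² + 2*j) - 2)*(-2))*5 = ((-2 + X² + 2*j)*(-2))*5 = (4 - 4*j - 2*X²)*5 = 20 - 20*j - 10*X²)
1/(1518 + R(-99, V)) = 1/(1518 + (20 - 20*(-25) - 10*(-99)²)) = 1/(1518 + (20 + 500 - 10*9801)) = 1/(1518 + (20 + 500 - 98010)) = 1/(1518 - 97490) = 1/(-95972) = -1/95972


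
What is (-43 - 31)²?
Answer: 5476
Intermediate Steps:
(-43 - 31)² = (-74)² = 5476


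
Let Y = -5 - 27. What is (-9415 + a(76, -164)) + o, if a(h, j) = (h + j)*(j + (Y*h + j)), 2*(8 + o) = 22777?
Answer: 489691/2 ≈ 2.4485e+5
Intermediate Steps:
o = 22761/2 (o = -8 + (½)*22777 = -8 + 22777/2 = 22761/2 ≈ 11381.)
Y = -32
a(h, j) = (h + j)*(-32*h + 2*j) (a(h, j) = (h + j)*(j + (-32*h + j)) = (h + j)*(j + (j - 32*h)) = (h + j)*(-32*h + 2*j))
(-9415 + a(76, -164)) + o = (-9415 + (-32*76² + 2*(-164)² - 30*76*(-164))) + 22761/2 = (-9415 + (-32*5776 + 2*26896 + 373920)) + 22761/2 = (-9415 + (-184832 + 53792 + 373920)) + 22761/2 = (-9415 + 242880) + 22761/2 = 233465 + 22761/2 = 489691/2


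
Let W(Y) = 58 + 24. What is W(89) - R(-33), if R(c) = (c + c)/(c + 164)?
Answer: 10808/131 ≈ 82.504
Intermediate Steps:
W(Y) = 82
R(c) = 2*c/(164 + c) (R(c) = (2*c)/(164 + c) = 2*c/(164 + c))
W(89) - R(-33) = 82 - 2*(-33)/(164 - 33) = 82 - 2*(-33)/131 = 82 - 1*(-66/131) = 82 + 66/131 = 10808/131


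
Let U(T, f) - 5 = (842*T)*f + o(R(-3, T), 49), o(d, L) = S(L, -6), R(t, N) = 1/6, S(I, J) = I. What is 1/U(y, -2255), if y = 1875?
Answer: -1/3560081196 ≈ -2.8089e-10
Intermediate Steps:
R(t, N) = ⅙
o(d, L) = L
U(T, f) = 54 + 842*T*f (U(T, f) = 5 + ((842*T)*f + 49) = 5 + (842*T*f + 49) = 5 + (49 + 842*T*f) = 54 + 842*T*f)
1/U(y, -2255) = 1/(54 + 842*1875*(-2255)) = 1/(54 - 3560081250) = 1/(-3560081196) = -1/3560081196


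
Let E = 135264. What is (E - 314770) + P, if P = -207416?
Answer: -386922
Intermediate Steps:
(E - 314770) + P = (135264 - 314770) - 207416 = -179506 - 207416 = -386922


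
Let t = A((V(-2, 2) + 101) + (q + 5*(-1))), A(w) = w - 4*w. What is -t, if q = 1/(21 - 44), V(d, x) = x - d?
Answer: 6897/23 ≈ 299.87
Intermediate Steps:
q = -1/23 (q = 1/(-23) = -1/23 ≈ -0.043478)
A(w) = -3*w
t = -6897/23 (t = -3*(((2 - 1*(-2)) + 101) + (-1/23 + 5*(-1))) = -3*(((2 + 2) + 101) + (-1/23 - 5)) = -3*((4 + 101) - 116/23) = -3*(105 - 116/23) = -3*2299/23 = -6897/23 ≈ -299.87)
-t = -1*(-6897/23) = 6897/23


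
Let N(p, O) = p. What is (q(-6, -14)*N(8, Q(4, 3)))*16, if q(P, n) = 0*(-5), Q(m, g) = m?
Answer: 0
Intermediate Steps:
q(P, n) = 0
(q(-6, -14)*N(8, Q(4, 3)))*16 = (0*8)*16 = 0*16 = 0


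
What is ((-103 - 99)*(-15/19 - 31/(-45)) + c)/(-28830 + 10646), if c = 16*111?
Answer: -383963/3886830 ≈ -0.098786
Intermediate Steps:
c = 1776
((-103 - 99)*(-15/19 - 31/(-45)) + c)/(-28830 + 10646) = ((-103 - 99)*(-15/19 - 31/(-45)) + 1776)/(-28830 + 10646) = (-202*(-15*1/19 - 31*(-1/45)) + 1776)/(-18184) = (-202*(-15/19 + 31/45) + 1776)*(-1/18184) = (-202*(-86/855) + 1776)*(-1/18184) = (17372/855 + 1776)*(-1/18184) = (1535852/855)*(-1/18184) = -383963/3886830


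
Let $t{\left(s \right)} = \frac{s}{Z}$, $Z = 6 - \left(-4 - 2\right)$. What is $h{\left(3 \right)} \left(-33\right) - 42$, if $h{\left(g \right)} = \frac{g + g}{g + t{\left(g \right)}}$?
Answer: $- \frac{1338}{13} \approx -102.92$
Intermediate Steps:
$Z = 12$ ($Z = 6 - \left(-4 - 2\right) = 6 - -6 = 6 + 6 = 12$)
$t{\left(s \right)} = \frac{s}{12}$
$h{\left(g \right)} = \frac{24}{13}$ ($h{\left(g \right)} = \frac{g + g}{g + \frac{g}{12}} = \frac{2 g}{\frac{13}{12} g} = 2 g \frac{12}{13 g} = \frac{24}{13}$)
$h{\left(3 \right)} \left(-33\right) - 42 = \frac{24}{13} \left(-33\right) - 42 = - \frac{792}{13} - 42 = - \frac{1338}{13}$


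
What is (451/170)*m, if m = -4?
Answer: -902/85 ≈ -10.612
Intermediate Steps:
(451/170)*m = (451/170)*(-4) = -902/85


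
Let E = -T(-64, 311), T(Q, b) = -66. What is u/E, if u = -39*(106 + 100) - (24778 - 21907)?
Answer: -3635/22 ≈ -165.23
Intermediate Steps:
u = -10905 (u = -39*206 - 1*2871 = -8034 - 2871 = -10905)
E = 66 (E = -1*(-66) = 66)
u/E = -10905/66 = -10905*1/66 = -3635/22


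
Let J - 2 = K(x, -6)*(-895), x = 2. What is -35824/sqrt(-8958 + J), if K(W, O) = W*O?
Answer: -8956*sqrt(446)/223 ≈ -848.16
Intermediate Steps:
K(W, O) = O*W
J = 10742 (J = 2 - 6*2*(-895) = 2 - 12*(-895) = 2 + 10740 = 10742)
-35824/sqrt(-8958 + J) = -35824/sqrt(-8958 + 10742) = -35824*sqrt(446)/892 = -8956*sqrt(446)/223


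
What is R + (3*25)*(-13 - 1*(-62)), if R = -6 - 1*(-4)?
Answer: 3673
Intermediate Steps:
R = -2 (R = -6 + 4 = -2)
R + (3*25)*(-13 - 1*(-62)) = -2 + (3*25)*(-13 - 1*(-62)) = -2 + 75*(-13 + 62) = -2 + 75*49 = -2 + 3675 = 3673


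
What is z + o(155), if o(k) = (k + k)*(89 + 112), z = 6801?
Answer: 69111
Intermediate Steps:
o(k) = 402*k (o(k) = (2*k)*201 = 402*k)
z + o(155) = 6801 + 402*155 = 6801 + 62310 = 69111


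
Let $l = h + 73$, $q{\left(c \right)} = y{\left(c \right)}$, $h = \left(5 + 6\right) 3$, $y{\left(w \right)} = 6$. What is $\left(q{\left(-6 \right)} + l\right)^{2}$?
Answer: $12544$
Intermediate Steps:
$h = 33$ ($h = 11 \cdot 3 = 33$)
$q{\left(c \right)} = 6$
$l = 106$ ($l = 33 + 73 = 106$)
$\left(q{\left(-6 \right)} + l\right)^{2} = \left(6 + 106\right)^{2} = 112^{2} = 12544$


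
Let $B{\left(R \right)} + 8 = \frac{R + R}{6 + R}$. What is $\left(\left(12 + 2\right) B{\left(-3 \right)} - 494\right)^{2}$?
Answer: $401956$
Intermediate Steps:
$B{\left(R \right)} = -8 + \frac{2 R}{6 + R}$ ($B{\left(R \right)} = -8 + \frac{R + R}{6 + R} = -8 + \frac{2 R}{6 + R}$)
$\left(\left(12 + 2\right) B{\left(-3 \right)} - 494\right)^{2} = \left(\left(12 + 2\right) \frac{6 \left(-8 - -3\right)}{6 - 3} - 494\right)^{2} = \left(14 \frac{6 \left(-8 + 3\right)}{3} - 494\right)^{2} = \left(14 \cdot 6 \cdot \frac{1}{3} \left(-5\right) - 494\right)^{2} = \left(14 \left(-10\right) - 494\right)^{2} = \left(-140 - 494\right)^{2} = \left(-634\right)^{2} = 401956$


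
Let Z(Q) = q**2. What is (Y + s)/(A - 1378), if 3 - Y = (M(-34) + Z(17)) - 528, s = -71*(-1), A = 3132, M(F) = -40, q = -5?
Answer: 617/1754 ≈ 0.35177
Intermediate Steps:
s = 71
Z(Q) = 25 (Z(Q) = (-5)**2 = 25)
Y = 546 (Y = 3 - ((-40 + 25) - 528) = 3 - (-15 - 528) = 3 - 1*(-543) = 3 + 543 = 546)
(Y + s)/(A - 1378) = (546 + 71)/(3132 - 1378) = 617/1754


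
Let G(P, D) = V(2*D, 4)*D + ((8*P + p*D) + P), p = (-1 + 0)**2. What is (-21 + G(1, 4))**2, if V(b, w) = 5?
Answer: 144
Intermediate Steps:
p = 1 (p = (-1)**2 = 1)
G(P, D) = 6*D + 9*P (G(P, D) = 5*D + ((8*P + 1*D) + P) = 5*D + ((8*P + D) + P) = 5*D + ((D + 8*P) + P) = 5*D + (D + 9*P) = 6*D + 9*P)
(-21 + G(1, 4))**2 = (-21 + (6*4 + 9*1))**2 = (-21 + (24 + 9))**2 = (-21 + 33)**2 = 12**2 = 144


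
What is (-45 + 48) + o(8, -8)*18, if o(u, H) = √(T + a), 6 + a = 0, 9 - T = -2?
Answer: 3 + 18*√5 ≈ 43.249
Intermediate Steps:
T = 11 (T = 9 - 1*(-2) = 9 + 2 = 11)
a = -6 (a = -6 + 0 = -6)
o(u, H) = √5 (o(u, H) = √(11 - 6) = √5)
(-45 + 48) + o(8, -8)*18 = (-45 + 48) + √5*18 = 3 + 18*√5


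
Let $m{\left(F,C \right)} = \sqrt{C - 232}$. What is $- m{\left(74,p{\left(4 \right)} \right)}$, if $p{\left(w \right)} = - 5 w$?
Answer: $- 6 i \sqrt{7} \approx - 15.875 i$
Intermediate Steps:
$m{\left(F,C \right)} = \sqrt{-232 + C}$
$- m{\left(74,p{\left(4 \right)} \right)} = - \sqrt{-232 - 20} = - \sqrt{-252} = - 6 i \sqrt{7}$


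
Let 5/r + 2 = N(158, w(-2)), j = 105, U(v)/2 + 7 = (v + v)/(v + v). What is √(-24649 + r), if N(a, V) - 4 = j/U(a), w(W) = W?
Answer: I*√1996629/9 ≈ 157.0*I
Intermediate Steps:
U(v) = -12 (U(v) = -14 + 2*((v + v)/(v + v)) = -14 + 2*((2*v)/((2*v))) = -14 + 2*((2*v)*(1/(2*v))) = -14 + 2*1 = -14 + 2 = -12)
N(a, V) = -19/4 (N(a, V) = 4 + 105/(-12) = 4 + 105*(-1/12) = 4 - 35/4 = -19/4)
r = -20/27 (r = 5/(-2 - 19/4) = 5/(-27/4) = 5*(-4/27) = -20/27 ≈ -0.74074)
√(-24649 + r) = √(-24649 - 20/27) = √(-665543/27) = I*√1996629/9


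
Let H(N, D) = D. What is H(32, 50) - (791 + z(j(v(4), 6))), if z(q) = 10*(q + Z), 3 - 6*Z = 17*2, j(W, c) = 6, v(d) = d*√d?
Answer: -2248/3 ≈ -749.33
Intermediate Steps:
v(d) = d^(3/2)
Z = -31/6 (Z = ½ - 17*2/6 = ½ - ⅙*34 = ½ - 17/3 = -31/6 ≈ -5.1667)
z(q) = -155/3 + 10*q (z(q) = 10*(q - 31/6) = 10*(-31/6 + q) = -155/3 + 10*q)
H(32, 50) - (791 + z(j(v(4), 6))) = 50 - (791 + (-155/3 + 10*6)) = 50 - (791 + (-155/3 + 60)) = 50 - (791 + 25/3) = 50 - 1*2398/3 = 50 - 2398/3 = -2248/3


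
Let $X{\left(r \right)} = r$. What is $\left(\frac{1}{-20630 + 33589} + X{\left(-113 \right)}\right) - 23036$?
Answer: $- \frac{299987890}{12959} \approx -23149.0$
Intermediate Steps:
$\left(\frac{1}{-20630 + 33589} + X{\left(-113 \right)}\right) - 23036 = \left(\frac{1}{-20630 + 33589} - 113\right) - 23036 = \left(\frac{1}{12959} - 113\right) - 23036 = - \frac{1464366}{12959} - 23036 = - \frac{299987890}{12959}$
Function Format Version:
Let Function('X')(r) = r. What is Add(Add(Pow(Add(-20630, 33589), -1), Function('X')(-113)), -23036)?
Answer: Rational(-299987890, 12959) ≈ -23149.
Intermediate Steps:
Add(Add(Pow(Add(-20630, 33589), -1), Function('X')(-113)), -23036) = Add(Add(Pow(Add(-20630, 33589), -1), -113), -23036) = Add(Add(Pow(12959, -1), -113), -23036) = Add(Add(Rational(1, 12959), -113), -23036) = Add(Rational(-1464366, 12959), -23036) = Rational(-299987890, 12959)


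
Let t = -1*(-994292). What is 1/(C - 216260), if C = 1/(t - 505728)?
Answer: -488564/105656850639 ≈ -4.6241e-6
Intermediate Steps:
t = 994292
C = 1/488564 (C = 1/(994292 - 505728) = 1/488564 ≈ 2.0468e-6)
1/(C - 216260) = 1/(1/488564 - 216260) = 1/(-105656850639/488564) = -488564/105656850639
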